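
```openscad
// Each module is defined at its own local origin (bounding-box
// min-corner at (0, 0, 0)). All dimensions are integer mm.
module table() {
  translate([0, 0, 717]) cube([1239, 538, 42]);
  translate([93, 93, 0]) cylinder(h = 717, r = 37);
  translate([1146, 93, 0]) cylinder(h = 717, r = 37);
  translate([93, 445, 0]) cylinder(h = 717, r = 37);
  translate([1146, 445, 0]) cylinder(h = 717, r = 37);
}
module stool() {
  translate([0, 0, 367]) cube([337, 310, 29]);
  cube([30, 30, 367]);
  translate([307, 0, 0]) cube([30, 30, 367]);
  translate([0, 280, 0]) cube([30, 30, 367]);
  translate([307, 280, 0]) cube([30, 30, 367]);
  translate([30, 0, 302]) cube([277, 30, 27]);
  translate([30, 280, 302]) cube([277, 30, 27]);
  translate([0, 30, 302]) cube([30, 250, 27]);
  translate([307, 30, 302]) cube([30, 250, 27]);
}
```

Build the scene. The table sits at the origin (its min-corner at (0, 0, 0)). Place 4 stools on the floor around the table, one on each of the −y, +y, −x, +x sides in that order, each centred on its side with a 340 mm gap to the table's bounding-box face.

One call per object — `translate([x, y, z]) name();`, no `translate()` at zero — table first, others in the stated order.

table();
translate([451, -650, 0]) stool();
translate([451, 878, 0]) stool();
translate([-677, 114, 0]) stool();
translate([1579, 114, 0]) stool();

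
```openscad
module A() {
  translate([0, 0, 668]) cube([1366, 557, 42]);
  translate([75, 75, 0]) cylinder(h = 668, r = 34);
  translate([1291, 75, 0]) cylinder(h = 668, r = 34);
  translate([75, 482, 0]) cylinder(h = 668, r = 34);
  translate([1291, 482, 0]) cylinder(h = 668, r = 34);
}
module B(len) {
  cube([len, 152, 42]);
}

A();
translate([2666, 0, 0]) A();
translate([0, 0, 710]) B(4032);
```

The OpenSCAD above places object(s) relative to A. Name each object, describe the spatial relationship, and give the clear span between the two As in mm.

A is a table. B is a beam. A beam spans the tops of two tables. The clear span between the two tables is 1300 mm.

Second table starts at x = 2666; first ends at x = 1366; clear span = 2666 − 1366 = 1300 mm.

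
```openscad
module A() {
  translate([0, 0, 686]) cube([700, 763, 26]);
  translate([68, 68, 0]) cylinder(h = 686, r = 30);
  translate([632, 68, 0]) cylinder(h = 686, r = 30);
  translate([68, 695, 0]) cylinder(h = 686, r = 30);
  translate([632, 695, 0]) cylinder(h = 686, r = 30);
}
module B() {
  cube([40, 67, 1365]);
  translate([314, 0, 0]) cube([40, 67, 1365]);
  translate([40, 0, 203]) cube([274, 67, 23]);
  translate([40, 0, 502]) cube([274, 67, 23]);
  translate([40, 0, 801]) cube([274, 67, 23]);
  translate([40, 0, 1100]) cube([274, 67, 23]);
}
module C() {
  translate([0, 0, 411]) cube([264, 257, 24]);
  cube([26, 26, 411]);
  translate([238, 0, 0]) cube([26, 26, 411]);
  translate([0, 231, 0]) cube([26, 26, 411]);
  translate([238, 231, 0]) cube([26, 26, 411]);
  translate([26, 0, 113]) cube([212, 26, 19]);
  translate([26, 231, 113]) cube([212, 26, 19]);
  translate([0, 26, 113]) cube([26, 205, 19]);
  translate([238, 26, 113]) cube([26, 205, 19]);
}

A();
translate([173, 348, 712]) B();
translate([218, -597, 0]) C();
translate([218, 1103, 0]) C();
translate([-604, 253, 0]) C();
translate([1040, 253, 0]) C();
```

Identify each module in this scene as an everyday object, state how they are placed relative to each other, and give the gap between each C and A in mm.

Each stool's nearest face is 340 mm from the table's bounding box.

A is a table. B is a ladder. C is a stool. The ladder is on top of the table, centred. Four stools sit around the table at the −y, +y, −x, +x sides. The gap between each stool and the table is 340 mm.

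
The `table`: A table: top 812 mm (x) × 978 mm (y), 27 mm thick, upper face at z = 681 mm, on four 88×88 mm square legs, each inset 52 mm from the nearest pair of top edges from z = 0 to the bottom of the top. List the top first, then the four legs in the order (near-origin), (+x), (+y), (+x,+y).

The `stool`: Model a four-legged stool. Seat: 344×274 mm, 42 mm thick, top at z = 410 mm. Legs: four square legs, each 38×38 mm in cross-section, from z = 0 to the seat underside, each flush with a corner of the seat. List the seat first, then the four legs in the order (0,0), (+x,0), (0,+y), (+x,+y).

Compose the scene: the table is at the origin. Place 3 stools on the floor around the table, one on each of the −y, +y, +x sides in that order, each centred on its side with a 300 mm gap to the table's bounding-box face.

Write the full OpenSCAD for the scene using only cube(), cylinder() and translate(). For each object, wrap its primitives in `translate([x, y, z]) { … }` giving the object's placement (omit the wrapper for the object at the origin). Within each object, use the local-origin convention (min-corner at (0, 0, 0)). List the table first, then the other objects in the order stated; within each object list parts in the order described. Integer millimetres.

translate([0, 0, 654]) cube([812, 978, 27]);
translate([52, 52, 0]) cube([88, 88, 654]);
translate([672, 52, 0]) cube([88, 88, 654]);
translate([52, 838, 0]) cube([88, 88, 654]);
translate([672, 838, 0]) cube([88, 88, 654]);
translate([234, -574, 0]) {
  translate([0, 0, 368]) cube([344, 274, 42]);
  cube([38, 38, 368]);
  translate([306, 0, 0]) cube([38, 38, 368]);
  translate([0, 236, 0]) cube([38, 38, 368]);
  translate([306, 236, 0]) cube([38, 38, 368]);
}
translate([234, 1278, 0]) {
  translate([0, 0, 368]) cube([344, 274, 42]);
  cube([38, 38, 368]);
  translate([306, 0, 0]) cube([38, 38, 368]);
  translate([0, 236, 0]) cube([38, 38, 368]);
  translate([306, 236, 0]) cube([38, 38, 368]);
}
translate([1112, 352, 0]) {
  translate([0, 0, 368]) cube([344, 274, 42]);
  cube([38, 38, 368]);
  translate([306, 0, 0]) cube([38, 38, 368]);
  translate([0, 236, 0]) cube([38, 38, 368]);
  translate([306, 236, 0]) cube([38, 38, 368]);
}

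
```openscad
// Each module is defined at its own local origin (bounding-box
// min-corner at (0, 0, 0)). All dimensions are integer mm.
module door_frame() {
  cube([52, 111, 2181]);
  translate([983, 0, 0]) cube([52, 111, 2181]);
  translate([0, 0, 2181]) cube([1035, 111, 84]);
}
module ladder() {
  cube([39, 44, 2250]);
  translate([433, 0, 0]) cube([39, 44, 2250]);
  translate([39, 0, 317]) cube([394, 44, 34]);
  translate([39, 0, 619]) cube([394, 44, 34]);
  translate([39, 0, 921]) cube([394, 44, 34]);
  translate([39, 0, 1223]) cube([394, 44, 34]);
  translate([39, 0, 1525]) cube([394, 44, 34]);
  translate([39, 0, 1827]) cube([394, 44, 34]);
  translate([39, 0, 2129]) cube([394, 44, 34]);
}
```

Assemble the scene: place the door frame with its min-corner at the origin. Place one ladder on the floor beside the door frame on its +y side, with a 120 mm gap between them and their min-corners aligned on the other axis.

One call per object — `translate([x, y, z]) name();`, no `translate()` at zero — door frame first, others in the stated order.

door_frame();
translate([0, 231, 0]) ladder();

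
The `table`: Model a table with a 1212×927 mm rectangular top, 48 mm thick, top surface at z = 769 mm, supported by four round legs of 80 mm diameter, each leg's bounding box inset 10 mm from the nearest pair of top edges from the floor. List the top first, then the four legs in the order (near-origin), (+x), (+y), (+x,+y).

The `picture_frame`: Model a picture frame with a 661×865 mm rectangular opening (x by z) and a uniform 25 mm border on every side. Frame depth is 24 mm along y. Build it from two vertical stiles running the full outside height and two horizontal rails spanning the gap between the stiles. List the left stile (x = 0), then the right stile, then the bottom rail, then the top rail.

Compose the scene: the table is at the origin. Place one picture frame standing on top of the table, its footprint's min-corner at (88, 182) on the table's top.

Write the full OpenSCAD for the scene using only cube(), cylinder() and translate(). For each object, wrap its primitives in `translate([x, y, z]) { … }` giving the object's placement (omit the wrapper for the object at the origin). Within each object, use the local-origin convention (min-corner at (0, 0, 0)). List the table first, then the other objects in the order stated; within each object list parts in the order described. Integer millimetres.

translate([0, 0, 721]) cube([1212, 927, 48]);
translate([50, 50, 0]) cylinder(h = 721, r = 40);
translate([1162, 50, 0]) cylinder(h = 721, r = 40);
translate([50, 877, 0]) cylinder(h = 721, r = 40);
translate([1162, 877, 0]) cylinder(h = 721, r = 40);
translate([88, 182, 769]) {
  cube([25, 24, 915]);
  translate([686, 0, 0]) cube([25, 24, 915]);
  translate([25, 0, 0]) cube([661, 24, 25]);
  translate([25, 0, 890]) cube([661, 24, 25]);
}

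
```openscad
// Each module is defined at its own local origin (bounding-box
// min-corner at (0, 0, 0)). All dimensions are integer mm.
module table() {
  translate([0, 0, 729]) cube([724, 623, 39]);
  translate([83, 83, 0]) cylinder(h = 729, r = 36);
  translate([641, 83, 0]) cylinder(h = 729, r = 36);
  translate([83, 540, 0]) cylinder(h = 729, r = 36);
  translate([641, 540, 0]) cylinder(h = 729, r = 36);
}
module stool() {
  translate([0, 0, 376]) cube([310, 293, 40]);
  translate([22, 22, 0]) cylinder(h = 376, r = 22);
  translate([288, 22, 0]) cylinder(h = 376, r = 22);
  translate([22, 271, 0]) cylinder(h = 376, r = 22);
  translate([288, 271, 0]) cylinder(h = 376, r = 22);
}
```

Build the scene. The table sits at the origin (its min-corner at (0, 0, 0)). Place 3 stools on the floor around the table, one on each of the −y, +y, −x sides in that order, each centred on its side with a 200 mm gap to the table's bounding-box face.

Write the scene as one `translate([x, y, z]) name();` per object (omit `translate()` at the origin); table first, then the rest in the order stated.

table();
translate([207, -493, 0]) stool();
translate([207, 823, 0]) stool();
translate([-510, 165, 0]) stool();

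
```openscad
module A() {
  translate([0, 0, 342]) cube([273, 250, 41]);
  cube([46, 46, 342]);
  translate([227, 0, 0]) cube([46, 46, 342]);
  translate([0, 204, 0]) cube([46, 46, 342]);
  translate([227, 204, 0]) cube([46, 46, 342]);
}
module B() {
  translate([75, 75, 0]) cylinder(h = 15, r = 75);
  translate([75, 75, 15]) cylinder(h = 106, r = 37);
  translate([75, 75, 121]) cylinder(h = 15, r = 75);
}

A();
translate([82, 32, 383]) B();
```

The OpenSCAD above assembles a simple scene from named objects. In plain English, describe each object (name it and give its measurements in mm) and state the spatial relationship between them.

A is a four-legged stool. The seat is a 273×250×41 mm slab whose top surface is at z = 383 mm; four square legs, each 46×46 mm in cross-section, run from the floor (z = 0) to the underside of the seat, each flush with a corner of the seat.

B is a spool: two coaxial disc flanges of radius 75 mm and thickness 15 mm, joined by a core cylinder of radius 37 mm and height 106 mm. The lower flange rests on z = 0 and the three cylinders share a vertical axis.

The spool is on top of the stool.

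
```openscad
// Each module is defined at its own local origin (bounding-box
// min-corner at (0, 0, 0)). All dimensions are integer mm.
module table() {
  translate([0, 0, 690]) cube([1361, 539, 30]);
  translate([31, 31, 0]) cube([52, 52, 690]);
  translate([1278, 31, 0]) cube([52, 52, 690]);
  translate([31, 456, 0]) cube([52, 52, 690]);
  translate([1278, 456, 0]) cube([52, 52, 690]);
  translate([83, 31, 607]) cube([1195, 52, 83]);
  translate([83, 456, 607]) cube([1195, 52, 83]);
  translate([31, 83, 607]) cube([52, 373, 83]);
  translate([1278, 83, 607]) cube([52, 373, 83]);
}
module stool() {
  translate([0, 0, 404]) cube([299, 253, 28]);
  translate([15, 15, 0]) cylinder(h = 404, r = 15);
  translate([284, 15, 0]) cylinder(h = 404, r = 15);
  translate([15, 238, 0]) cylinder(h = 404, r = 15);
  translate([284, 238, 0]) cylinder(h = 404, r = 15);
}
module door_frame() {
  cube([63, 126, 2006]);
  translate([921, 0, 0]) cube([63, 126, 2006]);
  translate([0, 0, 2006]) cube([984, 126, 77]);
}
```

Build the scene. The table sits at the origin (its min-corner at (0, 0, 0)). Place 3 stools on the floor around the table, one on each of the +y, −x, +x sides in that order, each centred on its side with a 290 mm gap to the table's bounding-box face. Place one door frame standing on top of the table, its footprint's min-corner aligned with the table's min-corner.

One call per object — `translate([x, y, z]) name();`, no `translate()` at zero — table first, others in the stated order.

table();
translate([531, 829, 0]) stool();
translate([-589, 143, 0]) stool();
translate([1651, 143, 0]) stool();
translate([0, 0, 720]) door_frame();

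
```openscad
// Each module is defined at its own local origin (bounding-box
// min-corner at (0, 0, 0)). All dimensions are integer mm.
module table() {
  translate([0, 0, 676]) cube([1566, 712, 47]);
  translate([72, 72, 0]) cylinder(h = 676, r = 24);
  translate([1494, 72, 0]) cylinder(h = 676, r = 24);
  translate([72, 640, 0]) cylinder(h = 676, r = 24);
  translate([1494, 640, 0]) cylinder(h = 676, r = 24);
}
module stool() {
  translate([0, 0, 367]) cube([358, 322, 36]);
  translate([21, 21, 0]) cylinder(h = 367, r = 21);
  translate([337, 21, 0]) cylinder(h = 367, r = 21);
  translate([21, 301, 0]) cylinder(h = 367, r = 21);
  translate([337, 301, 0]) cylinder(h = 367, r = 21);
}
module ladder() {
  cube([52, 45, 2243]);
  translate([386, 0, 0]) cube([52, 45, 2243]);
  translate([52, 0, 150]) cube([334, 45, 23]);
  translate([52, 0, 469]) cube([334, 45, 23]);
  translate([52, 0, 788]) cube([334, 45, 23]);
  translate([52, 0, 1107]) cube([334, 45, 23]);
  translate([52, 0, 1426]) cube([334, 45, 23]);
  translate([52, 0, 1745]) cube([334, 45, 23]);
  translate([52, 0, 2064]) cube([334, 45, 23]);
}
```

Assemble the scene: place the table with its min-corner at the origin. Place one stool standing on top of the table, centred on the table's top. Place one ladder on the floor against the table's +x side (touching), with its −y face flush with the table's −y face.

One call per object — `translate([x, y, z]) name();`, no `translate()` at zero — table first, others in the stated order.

table();
translate([604, 195, 723]) stool();
translate([1566, 0, 0]) ladder();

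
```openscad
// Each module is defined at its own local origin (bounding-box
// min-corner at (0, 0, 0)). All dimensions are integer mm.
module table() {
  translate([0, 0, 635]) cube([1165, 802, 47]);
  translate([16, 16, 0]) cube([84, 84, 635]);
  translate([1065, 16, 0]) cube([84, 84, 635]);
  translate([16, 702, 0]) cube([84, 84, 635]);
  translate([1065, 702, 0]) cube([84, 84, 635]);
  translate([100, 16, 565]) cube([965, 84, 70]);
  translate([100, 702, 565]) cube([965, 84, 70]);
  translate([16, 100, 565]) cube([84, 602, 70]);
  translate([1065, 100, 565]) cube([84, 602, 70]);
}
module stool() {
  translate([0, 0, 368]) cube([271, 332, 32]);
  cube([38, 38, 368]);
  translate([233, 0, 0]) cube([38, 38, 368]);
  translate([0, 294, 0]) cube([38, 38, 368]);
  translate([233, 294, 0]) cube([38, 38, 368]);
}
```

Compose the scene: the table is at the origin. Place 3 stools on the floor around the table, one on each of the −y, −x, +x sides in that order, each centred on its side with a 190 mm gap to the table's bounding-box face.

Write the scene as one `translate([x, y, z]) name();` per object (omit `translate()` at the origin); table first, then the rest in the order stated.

table();
translate([447, -522, 0]) stool();
translate([-461, 235, 0]) stool();
translate([1355, 235, 0]) stool();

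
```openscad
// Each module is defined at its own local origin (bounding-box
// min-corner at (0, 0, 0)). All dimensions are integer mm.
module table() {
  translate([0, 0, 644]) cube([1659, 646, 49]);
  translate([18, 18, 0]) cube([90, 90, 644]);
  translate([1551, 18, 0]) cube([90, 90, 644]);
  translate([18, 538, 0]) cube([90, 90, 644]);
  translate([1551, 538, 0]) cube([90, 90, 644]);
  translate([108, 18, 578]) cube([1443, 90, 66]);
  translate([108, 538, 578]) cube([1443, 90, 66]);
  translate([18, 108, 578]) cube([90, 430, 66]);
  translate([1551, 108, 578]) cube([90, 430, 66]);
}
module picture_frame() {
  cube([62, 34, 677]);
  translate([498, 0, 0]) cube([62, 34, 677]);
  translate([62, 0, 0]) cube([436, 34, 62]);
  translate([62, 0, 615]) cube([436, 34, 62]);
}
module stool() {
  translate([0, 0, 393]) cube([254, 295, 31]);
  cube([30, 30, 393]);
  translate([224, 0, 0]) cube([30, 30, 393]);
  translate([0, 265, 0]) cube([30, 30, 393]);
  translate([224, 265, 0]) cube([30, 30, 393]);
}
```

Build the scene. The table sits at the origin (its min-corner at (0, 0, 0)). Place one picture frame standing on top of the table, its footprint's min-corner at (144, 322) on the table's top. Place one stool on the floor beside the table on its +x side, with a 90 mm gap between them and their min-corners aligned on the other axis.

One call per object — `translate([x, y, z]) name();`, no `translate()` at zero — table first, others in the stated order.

table();
translate([144, 322, 693]) picture_frame();
translate([1749, 0, 0]) stool();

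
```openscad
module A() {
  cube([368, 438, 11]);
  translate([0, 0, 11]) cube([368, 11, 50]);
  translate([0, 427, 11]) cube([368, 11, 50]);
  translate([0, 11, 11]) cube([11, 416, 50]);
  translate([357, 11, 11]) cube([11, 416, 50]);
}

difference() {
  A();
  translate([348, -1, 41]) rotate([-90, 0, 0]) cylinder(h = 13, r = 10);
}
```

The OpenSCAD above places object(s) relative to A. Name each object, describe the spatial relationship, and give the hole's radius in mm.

A is an open box. The open box has a circular hole through its front wall. The hole's radius is 10 mm.

The subtracted cylinder has r = 10 mm.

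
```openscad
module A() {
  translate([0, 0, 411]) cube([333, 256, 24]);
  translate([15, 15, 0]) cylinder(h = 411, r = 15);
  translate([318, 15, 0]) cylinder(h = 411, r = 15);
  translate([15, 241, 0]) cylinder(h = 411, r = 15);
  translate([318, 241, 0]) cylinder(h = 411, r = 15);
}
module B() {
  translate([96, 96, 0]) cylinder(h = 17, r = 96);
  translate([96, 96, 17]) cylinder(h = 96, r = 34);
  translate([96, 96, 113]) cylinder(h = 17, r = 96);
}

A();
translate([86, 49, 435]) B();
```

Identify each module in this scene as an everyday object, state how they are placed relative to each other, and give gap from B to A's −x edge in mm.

The spool's min-x is at 86; the stool's min-x is 0; gap = 86 mm.

A is a stool. B is a spool. The spool is on top of the stool. The gap from the spool to the stool's −x edge is 86 mm.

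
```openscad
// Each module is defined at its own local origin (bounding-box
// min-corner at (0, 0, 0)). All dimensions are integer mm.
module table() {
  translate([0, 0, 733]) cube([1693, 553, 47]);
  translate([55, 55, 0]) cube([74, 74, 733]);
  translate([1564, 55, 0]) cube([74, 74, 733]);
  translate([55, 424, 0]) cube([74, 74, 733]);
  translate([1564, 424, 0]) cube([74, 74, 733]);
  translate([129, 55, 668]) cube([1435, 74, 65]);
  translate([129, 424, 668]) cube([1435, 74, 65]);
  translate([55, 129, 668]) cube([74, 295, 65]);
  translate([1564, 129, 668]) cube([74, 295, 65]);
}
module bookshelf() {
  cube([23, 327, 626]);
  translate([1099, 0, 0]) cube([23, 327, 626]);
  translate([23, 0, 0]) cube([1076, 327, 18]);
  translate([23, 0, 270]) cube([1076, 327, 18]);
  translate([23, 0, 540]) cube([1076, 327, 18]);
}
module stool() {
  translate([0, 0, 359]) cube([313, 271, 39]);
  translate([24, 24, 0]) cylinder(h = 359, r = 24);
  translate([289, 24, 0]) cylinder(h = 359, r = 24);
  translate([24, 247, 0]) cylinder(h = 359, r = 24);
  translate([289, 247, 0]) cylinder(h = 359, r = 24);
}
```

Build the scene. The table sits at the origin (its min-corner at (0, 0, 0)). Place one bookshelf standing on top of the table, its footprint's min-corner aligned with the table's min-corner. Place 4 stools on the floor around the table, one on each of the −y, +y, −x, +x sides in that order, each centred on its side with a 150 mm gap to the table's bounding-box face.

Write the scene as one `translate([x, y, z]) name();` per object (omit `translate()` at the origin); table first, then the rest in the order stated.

table();
translate([0, 0, 780]) bookshelf();
translate([690, -421, 0]) stool();
translate([690, 703, 0]) stool();
translate([-463, 141, 0]) stool();
translate([1843, 141, 0]) stool();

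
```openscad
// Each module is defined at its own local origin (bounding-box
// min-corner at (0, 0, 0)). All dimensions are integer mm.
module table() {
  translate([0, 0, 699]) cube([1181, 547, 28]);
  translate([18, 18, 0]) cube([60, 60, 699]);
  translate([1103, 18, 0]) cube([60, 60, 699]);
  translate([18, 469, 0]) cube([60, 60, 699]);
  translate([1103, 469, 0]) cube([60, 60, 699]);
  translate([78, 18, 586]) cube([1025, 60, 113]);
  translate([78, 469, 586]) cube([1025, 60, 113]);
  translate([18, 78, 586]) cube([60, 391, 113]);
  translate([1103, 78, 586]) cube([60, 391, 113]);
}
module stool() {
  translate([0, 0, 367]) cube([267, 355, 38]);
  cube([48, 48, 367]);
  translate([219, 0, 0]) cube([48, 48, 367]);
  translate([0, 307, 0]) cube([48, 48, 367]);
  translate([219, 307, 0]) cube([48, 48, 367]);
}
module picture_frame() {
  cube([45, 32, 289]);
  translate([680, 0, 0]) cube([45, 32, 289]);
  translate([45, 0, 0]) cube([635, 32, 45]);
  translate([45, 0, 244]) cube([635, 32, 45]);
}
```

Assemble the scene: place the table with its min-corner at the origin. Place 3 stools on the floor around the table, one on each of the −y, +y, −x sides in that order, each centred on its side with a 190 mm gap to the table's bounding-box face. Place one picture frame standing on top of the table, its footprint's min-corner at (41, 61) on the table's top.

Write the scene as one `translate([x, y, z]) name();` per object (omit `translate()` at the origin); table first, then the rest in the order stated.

table();
translate([457, -545, 0]) stool();
translate([457, 737, 0]) stool();
translate([-457, 96, 0]) stool();
translate([41, 61, 727]) picture_frame();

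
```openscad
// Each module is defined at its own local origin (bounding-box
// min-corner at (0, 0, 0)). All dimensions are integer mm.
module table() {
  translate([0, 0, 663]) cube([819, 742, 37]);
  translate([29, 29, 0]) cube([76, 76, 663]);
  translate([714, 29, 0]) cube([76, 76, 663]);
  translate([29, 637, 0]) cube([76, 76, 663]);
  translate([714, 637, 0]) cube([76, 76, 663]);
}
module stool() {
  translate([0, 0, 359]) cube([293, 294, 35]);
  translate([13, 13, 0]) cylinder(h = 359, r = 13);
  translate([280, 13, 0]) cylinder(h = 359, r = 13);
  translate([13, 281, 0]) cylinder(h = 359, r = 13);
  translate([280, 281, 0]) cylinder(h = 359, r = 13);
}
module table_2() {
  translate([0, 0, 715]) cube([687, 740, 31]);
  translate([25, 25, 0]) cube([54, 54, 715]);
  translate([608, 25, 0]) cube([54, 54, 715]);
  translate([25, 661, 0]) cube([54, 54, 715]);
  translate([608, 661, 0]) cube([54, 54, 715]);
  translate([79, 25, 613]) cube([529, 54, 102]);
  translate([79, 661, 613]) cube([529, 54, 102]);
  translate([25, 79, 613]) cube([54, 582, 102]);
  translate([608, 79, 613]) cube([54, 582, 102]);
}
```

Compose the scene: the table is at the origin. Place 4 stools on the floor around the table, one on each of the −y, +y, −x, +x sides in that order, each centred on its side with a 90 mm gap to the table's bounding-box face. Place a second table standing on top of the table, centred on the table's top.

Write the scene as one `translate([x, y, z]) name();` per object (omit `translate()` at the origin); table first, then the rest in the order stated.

table();
translate([263, -384, 0]) stool();
translate([263, 832, 0]) stool();
translate([-383, 224, 0]) stool();
translate([909, 224, 0]) stool();
translate([66, 1, 700]) table_2();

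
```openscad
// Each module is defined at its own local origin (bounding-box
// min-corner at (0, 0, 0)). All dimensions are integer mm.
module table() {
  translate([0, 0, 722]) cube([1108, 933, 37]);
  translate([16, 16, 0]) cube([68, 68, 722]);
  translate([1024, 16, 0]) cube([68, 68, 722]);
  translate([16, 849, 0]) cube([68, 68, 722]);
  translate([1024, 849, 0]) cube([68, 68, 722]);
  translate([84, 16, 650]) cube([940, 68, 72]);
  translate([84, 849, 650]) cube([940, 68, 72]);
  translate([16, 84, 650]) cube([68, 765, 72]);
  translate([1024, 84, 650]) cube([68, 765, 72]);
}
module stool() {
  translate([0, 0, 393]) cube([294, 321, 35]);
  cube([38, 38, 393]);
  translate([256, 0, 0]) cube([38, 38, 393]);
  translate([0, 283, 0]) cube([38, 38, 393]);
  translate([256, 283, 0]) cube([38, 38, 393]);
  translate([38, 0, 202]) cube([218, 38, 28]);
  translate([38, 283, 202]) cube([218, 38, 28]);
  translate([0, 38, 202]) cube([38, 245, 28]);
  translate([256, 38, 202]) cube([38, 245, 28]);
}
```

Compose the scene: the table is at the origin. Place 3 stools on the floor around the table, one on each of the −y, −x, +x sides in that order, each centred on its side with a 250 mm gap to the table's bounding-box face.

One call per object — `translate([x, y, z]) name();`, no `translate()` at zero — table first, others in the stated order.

table();
translate([407, -571, 0]) stool();
translate([-544, 306, 0]) stool();
translate([1358, 306, 0]) stool();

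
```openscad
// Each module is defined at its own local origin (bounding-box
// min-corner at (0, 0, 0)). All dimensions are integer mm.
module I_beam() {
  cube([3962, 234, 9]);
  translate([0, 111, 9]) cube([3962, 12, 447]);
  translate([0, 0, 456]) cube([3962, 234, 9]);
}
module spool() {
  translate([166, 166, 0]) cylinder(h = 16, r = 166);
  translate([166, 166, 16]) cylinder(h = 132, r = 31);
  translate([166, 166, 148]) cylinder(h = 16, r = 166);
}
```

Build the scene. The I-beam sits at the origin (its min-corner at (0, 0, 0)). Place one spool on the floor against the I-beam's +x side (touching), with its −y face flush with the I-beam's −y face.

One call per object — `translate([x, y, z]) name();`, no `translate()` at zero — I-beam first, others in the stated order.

I_beam();
translate([3962, 0, 0]) spool();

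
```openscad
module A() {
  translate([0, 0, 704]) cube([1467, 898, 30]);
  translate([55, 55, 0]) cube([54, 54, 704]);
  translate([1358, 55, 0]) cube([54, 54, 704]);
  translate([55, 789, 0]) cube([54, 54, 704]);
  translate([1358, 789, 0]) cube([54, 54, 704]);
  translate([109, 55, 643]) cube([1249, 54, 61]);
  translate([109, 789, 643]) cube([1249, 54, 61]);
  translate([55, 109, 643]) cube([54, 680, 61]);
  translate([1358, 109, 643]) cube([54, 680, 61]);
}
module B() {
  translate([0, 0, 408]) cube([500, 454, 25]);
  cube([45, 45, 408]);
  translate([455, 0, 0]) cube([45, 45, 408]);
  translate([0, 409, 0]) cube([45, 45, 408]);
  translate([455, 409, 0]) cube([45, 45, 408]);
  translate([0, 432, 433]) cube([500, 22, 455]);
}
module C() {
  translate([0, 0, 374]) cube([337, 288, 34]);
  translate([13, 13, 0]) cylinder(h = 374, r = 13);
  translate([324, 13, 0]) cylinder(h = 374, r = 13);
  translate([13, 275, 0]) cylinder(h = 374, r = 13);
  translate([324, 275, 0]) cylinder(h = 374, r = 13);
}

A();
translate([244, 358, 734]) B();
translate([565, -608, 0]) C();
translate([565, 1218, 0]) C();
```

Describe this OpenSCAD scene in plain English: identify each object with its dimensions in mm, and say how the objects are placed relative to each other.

A is a rectangular dining table. The top is 1467×898×30 mm with its upper surface at z = 734 mm. It stands on four 54×54 mm square legs, each inset 55 mm from the nearest pair of top edges, running from the floor to the underside of the top. Four apron rails, 54 mm thick and 61 mm tall, run between adjacent legs with their top edges flush with the underside of the top and their outer faces flush with the legs' outer faces.

B is a chair: 500×454 mm seat, 25 mm thick, top at z = 433 mm, on four 45 mm square corner legs flush with the seat edges. A 22 mm thick backrest slab spans the full seat width, extending 455 mm above the seat top, its back face flush with the seat's +y edge.

C is a four-legged stool. The seat is 337×288 mm, 34 mm thick, top at z = 408 mm. It stands on four round legs, each 26 mm in diameter, from z = 0 to the seat underside, each leg's axis is inset half a diameter from the nearest pair of seat edges (so the leg's bounding box is flush with the corner).

The chair is on top of the table. Two stools sit around the table at the −y, +y sides.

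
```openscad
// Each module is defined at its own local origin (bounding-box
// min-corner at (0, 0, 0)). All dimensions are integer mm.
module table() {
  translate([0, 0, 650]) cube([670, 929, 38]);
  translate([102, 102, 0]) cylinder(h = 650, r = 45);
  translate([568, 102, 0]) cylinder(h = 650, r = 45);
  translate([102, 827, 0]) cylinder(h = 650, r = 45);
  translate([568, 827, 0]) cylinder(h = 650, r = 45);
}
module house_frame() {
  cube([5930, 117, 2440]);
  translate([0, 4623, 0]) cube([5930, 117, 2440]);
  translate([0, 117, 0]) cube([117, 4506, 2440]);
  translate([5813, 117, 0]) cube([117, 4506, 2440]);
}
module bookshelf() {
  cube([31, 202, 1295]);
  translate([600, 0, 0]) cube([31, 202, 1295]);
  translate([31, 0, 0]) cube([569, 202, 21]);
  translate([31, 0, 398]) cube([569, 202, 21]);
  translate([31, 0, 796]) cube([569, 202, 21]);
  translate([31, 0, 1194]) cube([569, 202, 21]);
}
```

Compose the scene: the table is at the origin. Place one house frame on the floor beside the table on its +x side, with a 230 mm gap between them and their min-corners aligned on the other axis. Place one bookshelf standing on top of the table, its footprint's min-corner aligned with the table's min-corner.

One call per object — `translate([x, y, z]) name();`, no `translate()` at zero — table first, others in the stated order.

table();
translate([900, 0, 0]) house_frame();
translate([0, 0, 688]) bookshelf();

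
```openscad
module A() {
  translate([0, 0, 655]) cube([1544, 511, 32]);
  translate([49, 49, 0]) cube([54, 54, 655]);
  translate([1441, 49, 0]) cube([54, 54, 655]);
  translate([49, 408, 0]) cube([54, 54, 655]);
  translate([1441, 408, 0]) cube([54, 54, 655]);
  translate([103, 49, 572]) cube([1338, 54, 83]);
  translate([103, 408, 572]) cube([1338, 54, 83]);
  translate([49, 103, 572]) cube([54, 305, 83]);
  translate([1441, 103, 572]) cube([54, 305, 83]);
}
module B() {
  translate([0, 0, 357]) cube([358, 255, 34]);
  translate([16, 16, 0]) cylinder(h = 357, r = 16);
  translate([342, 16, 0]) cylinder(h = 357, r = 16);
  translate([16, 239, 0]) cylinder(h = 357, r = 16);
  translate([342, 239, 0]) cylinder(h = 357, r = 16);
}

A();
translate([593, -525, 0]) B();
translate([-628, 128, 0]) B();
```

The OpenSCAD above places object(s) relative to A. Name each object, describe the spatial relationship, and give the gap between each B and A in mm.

Each stool's nearest face is 270 mm from the table's bounding box.

A is a table. B is a stool. Two stools sit around the table at the −y, −x sides. The gap between each stool and the table is 270 mm.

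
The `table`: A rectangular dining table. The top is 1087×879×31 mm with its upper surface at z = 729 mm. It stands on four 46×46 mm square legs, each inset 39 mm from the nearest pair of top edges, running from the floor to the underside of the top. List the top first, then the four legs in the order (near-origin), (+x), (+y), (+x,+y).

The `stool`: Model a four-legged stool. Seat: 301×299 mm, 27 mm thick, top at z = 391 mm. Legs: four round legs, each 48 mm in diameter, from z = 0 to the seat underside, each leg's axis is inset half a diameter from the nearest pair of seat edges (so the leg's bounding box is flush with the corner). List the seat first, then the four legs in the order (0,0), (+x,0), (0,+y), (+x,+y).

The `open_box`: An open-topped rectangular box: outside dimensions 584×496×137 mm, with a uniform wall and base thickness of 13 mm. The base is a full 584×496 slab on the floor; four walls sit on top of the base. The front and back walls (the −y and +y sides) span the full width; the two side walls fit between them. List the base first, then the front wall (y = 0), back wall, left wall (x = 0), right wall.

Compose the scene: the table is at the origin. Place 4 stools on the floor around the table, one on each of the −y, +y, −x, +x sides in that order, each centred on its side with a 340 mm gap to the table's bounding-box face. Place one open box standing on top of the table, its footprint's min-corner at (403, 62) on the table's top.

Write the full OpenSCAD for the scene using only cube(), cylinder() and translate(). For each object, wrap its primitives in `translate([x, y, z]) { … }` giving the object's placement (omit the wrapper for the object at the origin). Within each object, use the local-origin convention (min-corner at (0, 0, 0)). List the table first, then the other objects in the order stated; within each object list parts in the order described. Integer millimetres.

translate([0, 0, 698]) cube([1087, 879, 31]);
translate([39, 39, 0]) cube([46, 46, 698]);
translate([1002, 39, 0]) cube([46, 46, 698]);
translate([39, 794, 0]) cube([46, 46, 698]);
translate([1002, 794, 0]) cube([46, 46, 698]);
translate([393, -639, 0]) {
  translate([0, 0, 364]) cube([301, 299, 27]);
  translate([24, 24, 0]) cylinder(h = 364, r = 24);
  translate([277, 24, 0]) cylinder(h = 364, r = 24);
  translate([24, 275, 0]) cylinder(h = 364, r = 24);
  translate([277, 275, 0]) cylinder(h = 364, r = 24);
}
translate([393, 1219, 0]) {
  translate([0, 0, 364]) cube([301, 299, 27]);
  translate([24, 24, 0]) cylinder(h = 364, r = 24);
  translate([277, 24, 0]) cylinder(h = 364, r = 24);
  translate([24, 275, 0]) cylinder(h = 364, r = 24);
  translate([277, 275, 0]) cylinder(h = 364, r = 24);
}
translate([-641, 290, 0]) {
  translate([0, 0, 364]) cube([301, 299, 27]);
  translate([24, 24, 0]) cylinder(h = 364, r = 24);
  translate([277, 24, 0]) cylinder(h = 364, r = 24);
  translate([24, 275, 0]) cylinder(h = 364, r = 24);
  translate([277, 275, 0]) cylinder(h = 364, r = 24);
}
translate([1427, 290, 0]) {
  translate([0, 0, 364]) cube([301, 299, 27]);
  translate([24, 24, 0]) cylinder(h = 364, r = 24);
  translate([277, 24, 0]) cylinder(h = 364, r = 24);
  translate([24, 275, 0]) cylinder(h = 364, r = 24);
  translate([277, 275, 0]) cylinder(h = 364, r = 24);
}
translate([403, 62, 729]) {
  cube([584, 496, 13]);
  translate([0, 0, 13]) cube([584, 13, 124]);
  translate([0, 483, 13]) cube([584, 13, 124]);
  translate([0, 13, 13]) cube([13, 470, 124]);
  translate([571, 13, 13]) cube([13, 470, 124]);
}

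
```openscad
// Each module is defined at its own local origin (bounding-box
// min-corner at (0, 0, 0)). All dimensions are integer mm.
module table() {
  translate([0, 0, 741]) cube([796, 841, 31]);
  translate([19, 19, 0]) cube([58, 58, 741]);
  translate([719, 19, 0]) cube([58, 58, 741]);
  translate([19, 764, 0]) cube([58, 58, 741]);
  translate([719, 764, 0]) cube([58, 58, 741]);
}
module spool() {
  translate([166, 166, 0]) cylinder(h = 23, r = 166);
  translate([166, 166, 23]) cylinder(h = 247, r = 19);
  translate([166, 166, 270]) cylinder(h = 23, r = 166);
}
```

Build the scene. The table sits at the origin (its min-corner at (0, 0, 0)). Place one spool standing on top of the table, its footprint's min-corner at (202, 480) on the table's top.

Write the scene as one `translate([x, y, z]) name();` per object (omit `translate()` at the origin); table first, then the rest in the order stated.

table();
translate([202, 480, 772]) spool();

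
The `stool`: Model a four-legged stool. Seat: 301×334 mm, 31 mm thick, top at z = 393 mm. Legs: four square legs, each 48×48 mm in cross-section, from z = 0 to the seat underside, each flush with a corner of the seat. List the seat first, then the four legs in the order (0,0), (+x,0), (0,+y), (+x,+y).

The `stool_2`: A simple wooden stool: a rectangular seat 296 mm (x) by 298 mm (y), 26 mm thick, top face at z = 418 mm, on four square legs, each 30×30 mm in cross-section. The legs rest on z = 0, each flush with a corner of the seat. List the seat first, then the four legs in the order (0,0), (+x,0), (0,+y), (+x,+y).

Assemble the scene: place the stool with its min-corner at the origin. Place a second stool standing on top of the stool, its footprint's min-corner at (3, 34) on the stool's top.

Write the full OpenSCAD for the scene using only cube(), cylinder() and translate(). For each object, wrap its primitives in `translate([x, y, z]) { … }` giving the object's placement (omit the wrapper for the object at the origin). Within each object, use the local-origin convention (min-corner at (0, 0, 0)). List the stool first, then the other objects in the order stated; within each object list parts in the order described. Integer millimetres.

translate([0, 0, 362]) cube([301, 334, 31]);
cube([48, 48, 362]);
translate([253, 0, 0]) cube([48, 48, 362]);
translate([0, 286, 0]) cube([48, 48, 362]);
translate([253, 286, 0]) cube([48, 48, 362]);
translate([3, 34, 393]) {
  translate([0, 0, 392]) cube([296, 298, 26]);
  cube([30, 30, 392]);
  translate([266, 0, 0]) cube([30, 30, 392]);
  translate([0, 268, 0]) cube([30, 30, 392]);
  translate([266, 268, 0]) cube([30, 30, 392]);
}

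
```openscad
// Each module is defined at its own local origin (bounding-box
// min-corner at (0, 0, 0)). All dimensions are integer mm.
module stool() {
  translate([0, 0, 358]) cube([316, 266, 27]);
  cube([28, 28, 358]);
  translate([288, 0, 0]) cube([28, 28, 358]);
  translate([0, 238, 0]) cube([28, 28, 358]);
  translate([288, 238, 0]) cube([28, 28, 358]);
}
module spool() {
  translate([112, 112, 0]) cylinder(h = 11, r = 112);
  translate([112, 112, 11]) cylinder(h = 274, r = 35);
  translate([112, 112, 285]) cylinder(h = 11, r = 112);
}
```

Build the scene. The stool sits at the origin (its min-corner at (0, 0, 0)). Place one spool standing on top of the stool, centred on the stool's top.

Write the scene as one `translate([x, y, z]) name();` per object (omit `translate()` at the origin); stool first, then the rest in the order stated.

stool();
translate([46, 21, 385]) spool();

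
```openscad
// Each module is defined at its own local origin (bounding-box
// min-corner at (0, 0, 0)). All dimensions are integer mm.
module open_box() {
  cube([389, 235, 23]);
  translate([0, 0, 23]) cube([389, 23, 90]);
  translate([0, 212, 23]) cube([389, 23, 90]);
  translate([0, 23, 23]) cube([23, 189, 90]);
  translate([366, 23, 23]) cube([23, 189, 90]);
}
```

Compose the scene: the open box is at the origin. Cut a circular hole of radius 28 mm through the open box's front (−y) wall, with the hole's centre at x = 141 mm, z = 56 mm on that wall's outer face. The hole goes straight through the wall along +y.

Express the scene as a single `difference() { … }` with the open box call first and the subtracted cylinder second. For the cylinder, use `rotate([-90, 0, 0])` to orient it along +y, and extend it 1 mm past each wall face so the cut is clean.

difference() {
  open_box();
  translate([141, -1, 56]) rotate([-90, 0, 0]) cylinder(h = 25, r = 28);
}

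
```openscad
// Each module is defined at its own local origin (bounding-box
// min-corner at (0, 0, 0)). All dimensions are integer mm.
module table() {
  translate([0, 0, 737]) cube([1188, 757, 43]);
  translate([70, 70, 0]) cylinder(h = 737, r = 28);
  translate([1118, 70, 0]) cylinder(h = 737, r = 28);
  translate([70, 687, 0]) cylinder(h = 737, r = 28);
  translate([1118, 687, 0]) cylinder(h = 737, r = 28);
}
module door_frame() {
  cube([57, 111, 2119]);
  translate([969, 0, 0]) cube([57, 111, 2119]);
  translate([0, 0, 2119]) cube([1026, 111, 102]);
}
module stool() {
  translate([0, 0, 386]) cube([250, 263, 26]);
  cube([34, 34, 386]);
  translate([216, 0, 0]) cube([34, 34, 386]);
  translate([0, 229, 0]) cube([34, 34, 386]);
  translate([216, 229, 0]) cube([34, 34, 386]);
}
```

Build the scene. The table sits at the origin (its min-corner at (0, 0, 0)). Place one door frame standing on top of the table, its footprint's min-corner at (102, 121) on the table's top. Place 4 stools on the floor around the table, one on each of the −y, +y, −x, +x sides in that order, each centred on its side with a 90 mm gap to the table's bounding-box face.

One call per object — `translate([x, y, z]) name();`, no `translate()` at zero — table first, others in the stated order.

table();
translate([102, 121, 780]) door_frame();
translate([469, -353, 0]) stool();
translate([469, 847, 0]) stool();
translate([-340, 247, 0]) stool();
translate([1278, 247, 0]) stool();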